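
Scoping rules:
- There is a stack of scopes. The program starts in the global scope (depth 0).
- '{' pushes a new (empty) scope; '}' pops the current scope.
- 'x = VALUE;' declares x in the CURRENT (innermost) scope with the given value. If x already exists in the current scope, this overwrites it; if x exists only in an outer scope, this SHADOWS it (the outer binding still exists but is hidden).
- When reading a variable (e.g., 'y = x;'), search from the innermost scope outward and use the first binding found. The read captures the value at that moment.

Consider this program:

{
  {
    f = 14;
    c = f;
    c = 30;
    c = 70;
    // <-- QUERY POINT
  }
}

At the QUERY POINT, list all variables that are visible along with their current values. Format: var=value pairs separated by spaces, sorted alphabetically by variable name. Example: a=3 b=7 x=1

Answer: c=70 f=14

Derivation:
Step 1: enter scope (depth=1)
Step 2: enter scope (depth=2)
Step 3: declare f=14 at depth 2
Step 4: declare c=(read f)=14 at depth 2
Step 5: declare c=30 at depth 2
Step 6: declare c=70 at depth 2
Visible at query point: c=70 f=14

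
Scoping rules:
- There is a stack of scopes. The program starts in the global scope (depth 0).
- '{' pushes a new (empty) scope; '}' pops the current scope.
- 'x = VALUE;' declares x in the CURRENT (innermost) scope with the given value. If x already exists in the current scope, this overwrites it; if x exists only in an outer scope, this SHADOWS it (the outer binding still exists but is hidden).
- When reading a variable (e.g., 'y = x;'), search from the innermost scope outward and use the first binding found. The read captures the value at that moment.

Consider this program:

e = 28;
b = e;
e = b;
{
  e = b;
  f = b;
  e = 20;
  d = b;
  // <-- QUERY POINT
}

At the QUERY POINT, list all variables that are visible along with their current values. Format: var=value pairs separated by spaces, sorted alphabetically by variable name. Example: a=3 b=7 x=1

Step 1: declare e=28 at depth 0
Step 2: declare b=(read e)=28 at depth 0
Step 3: declare e=(read b)=28 at depth 0
Step 4: enter scope (depth=1)
Step 5: declare e=(read b)=28 at depth 1
Step 6: declare f=(read b)=28 at depth 1
Step 7: declare e=20 at depth 1
Step 8: declare d=(read b)=28 at depth 1
Visible at query point: b=28 d=28 e=20 f=28

Answer: b=28 d=28 e=20 f=28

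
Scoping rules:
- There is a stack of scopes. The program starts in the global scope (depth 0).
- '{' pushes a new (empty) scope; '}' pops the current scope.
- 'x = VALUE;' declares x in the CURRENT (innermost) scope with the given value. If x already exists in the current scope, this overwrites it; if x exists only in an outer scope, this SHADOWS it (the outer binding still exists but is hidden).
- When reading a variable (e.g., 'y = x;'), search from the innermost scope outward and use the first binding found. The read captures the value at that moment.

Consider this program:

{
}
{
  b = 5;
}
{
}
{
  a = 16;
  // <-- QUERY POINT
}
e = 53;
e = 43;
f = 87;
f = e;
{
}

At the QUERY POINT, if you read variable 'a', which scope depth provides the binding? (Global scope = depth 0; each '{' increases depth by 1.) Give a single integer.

Answer: 1

Derivation:
Step 1: enter scope (depth=1)
Step 2: exit scope (depth=0)
Step 3: enter scope (depth=1)
Step 4: declare b=5 at depth 1
Step 5: exit scope (depth=0)
Step 6: enter scope (depth=1)
Step 7: exit scope (depth=0)
Step 8: enter scope (depth=1)
Step 9: declare a=16 at depth 1
Visible at query point: a=16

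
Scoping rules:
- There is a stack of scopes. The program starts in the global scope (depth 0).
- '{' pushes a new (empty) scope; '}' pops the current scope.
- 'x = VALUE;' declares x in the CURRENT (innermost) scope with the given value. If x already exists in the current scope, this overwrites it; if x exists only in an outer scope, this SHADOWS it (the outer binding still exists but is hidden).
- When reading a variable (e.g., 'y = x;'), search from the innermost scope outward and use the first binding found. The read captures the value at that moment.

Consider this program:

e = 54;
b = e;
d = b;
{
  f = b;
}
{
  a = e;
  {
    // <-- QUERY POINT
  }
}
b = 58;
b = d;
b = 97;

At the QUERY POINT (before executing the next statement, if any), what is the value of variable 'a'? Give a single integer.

Step 1: declare e=54 at depth 0
Step 2: declare b=(read e)=54 at depth 0
Step 3: declare d=(read b)=54 at depth 0
Step 4: enter scope (depth=1)
Step 5: declare f=(read b)=54 at depth 1
Step 6: exit scope (depth=0)
Step 7: enter scope (depth=1)
Step 8: declare a=(read e)=54 at depth 1
Step 9: enter scope (depth=2)
Visible at query point: a=54 b=54 d=54 e=54

Answer: 54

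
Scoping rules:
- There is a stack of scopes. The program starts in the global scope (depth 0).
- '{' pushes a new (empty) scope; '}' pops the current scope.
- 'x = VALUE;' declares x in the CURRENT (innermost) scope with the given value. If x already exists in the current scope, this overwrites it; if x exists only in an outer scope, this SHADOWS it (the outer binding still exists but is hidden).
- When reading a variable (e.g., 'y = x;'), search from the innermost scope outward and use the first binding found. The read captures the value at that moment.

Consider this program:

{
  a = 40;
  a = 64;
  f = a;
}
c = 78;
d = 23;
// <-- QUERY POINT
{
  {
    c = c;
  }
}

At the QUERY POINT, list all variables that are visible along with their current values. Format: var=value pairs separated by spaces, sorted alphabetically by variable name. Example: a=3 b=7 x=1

Answer: c=78 d=23

Derivation:
Step 1: enter scope (depth=1)
Step 2: declare a=40 at depth 1
Step 3: declare a=64 at depth 1
Step 4: declare f=(read a)=64 at depth 1
Step 5: exit scope (depth=0)
Step 6: declare c=78 at depth 0
Step 7: declare d=23 at depth 0
Visible at query point: c=78 d=23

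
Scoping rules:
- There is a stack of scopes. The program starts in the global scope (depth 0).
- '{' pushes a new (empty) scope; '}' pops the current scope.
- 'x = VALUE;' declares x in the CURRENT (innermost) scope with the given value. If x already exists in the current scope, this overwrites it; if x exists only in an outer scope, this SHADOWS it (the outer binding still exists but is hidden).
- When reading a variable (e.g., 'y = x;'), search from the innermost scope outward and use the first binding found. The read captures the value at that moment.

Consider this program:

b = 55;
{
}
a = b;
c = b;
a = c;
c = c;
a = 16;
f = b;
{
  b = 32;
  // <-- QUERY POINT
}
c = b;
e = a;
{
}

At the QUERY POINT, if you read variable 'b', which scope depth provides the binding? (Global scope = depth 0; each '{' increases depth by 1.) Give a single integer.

Step 1: declare b=55 at depth 0
Step 2: enter scope (depth=1)
Step 3: exit scope (depth=0)
Step 4: declare a=(read b)=55 at depth 0
Step 5: declare c=(read b)=55 at depth 0
Step 6: declare a=(read c)=55 at depth 0
Step 7: declare c=(read c)=55 at depth 0
Step 8: declare a=16 at depth 0
Step 9: declare f=(read b)=55 at depth 0
Step 10: enter scope (depth=1)
Step 11: declare b=32 at depth 1
Visible at query point: a=16 b=32 c=55 f=55

Answer: 1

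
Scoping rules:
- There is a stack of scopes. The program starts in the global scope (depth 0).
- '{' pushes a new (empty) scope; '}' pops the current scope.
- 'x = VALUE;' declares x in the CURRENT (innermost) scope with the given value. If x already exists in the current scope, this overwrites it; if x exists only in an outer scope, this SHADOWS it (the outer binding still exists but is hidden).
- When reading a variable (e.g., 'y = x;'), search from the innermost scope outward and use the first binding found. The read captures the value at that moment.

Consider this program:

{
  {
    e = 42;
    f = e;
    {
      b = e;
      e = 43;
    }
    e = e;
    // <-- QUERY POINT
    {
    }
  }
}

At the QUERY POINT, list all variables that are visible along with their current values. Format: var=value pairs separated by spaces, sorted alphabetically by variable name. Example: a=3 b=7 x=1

Answer: e=42 f=42

Derivation:
Step 1: enter scope (depth=1)
Step 2: enter scope (depth=2)
Step 3: declare e=42 at depth 2
Step 4: declare f=(read e)=42 at depth 2
Step 5: enter scope (depth=3)
Step 6: declare b=(read e)=42 at depth 3
Step 7: declare e=43 at depth 3
Step 8: exit scope (depth=2)
Step 9: declare e=(read e)=42 at depth 2
Visible at query point: e=42 f=42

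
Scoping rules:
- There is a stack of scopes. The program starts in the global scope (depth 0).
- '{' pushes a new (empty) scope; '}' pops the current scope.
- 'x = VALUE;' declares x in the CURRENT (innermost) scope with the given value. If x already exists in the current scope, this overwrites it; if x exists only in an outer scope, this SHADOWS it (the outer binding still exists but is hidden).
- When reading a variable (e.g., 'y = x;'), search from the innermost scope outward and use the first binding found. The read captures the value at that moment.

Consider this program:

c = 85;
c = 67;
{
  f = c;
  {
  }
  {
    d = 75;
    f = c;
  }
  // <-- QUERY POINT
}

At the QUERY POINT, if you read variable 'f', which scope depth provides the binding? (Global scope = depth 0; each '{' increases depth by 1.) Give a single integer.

Answer: 1

Derivation:
Step 1: declare c=85 at depth 0
Step 2: declare c=67 at depth 0
Step 3: enter scope (depth=1)
Step 4: declare f=(read c)=67 at depth 1
Step 5: enter scope (depth=2)
Step 6: exit scope (depth=1)
Step 7: enter scope (depth=2)
Step 8: declare d=75 at depth 2
Step 9: declare f=(read c)=67 at depth 2
Step 10: exit scope (depth=1)
Visible at query point: c=67 f=67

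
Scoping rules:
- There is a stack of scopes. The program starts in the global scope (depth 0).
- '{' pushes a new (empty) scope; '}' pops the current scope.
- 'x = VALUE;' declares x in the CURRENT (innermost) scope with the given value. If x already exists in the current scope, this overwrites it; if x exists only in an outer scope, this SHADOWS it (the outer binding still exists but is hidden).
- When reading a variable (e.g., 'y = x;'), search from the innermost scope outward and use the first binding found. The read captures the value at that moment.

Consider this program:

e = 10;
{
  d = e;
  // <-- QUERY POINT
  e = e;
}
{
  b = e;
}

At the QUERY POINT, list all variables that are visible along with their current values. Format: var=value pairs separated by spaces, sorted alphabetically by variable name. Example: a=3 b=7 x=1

Step 1: declare e=10 at depth 0
Step 2: enter scope (depth=1)
Step 3: declare d=(read e)=10 at depth 1
Visible at query point: d=10 e=10

Answer: d=10 e=10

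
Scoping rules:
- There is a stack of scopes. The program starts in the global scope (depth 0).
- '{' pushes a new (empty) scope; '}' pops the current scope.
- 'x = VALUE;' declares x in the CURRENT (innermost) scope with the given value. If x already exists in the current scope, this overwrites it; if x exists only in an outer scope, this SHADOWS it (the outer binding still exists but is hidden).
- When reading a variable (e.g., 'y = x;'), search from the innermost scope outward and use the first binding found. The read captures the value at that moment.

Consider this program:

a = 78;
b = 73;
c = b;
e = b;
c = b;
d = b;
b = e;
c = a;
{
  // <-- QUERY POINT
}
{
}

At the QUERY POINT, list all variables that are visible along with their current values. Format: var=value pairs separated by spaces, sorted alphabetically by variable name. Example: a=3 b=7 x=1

Step 1: declare a=78 at depth 0
Step 2: declare b=73 at depth 0
Step 3: declare c=(read b)=73 at depth 0
Step 4: declare e=(read b)=73 at depth 0
Step 5: declare c=(read b)=73 at depth 0
Step 6: declare d=(read b)=73 at depth 0
Step 7: declare b=(read e)=73 at depth 0
Step 8: declare c=(read a)=78 at depth 0
Step 9: enter scope (depth=1)
Visible at query point: a=78 b=73 c=78 d=73 e=73

Answer: a=78 b=73 c=78 d=73 e=73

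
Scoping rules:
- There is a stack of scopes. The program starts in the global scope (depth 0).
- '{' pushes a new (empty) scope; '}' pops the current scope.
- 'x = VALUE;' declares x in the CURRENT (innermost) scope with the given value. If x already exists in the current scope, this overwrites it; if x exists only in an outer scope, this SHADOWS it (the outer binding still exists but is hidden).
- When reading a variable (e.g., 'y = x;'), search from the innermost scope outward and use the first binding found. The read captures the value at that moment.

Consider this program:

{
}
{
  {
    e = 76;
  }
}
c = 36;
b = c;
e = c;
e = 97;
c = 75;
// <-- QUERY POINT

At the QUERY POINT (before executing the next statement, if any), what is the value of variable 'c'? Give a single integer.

Step 1: enter scope (depth=1)
Step 2: exit scope (depth=0)
Step 3: enter scope (depth=1)
Step 4: enter scope (depth=2)
Step 5: declare e=76 at depth 2
Step 6: exit scope (depth=1)
Step 7: exit scope (depth=0)
Step 8: declare c=36 at depth 0
Step 9: declare b=(read c)=36 at depth 0
Step 10: declare e=(read c)=36 at depth 0
Step 11: declare e=97 at depth 0
Step 12: declare c=75 at depth 0
Visible at query point: b=36 c=75 e=97

Answer: 75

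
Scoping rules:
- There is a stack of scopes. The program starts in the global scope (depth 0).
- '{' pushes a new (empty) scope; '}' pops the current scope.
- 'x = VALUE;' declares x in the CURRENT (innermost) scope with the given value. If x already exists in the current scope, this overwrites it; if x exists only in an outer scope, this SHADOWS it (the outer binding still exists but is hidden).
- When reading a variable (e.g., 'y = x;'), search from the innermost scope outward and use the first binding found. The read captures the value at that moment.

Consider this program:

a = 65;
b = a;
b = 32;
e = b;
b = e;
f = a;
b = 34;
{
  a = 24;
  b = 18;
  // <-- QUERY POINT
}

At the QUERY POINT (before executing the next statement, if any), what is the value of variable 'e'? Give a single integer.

Step 1: declare a=65 at depth 0
Step 2: declare b=(read a)=65 at depth 0
Step 3: declare b=32 at depth 0
Step 4: declare e=(read b)=32 at depth 0
Step 5: declare b=(read e)=32 at depth 0
Step 6: declare f=(read a)=65 at depth 0
Step 7: declare b=34 at depth 0
Step 8: enter scope (depth=1)
Step 9: declare a=24 at depth 1
Step 10: declare b=18 at depth 1
Visible at query point: a=24 b=18 e=32 f=65

Answer: 32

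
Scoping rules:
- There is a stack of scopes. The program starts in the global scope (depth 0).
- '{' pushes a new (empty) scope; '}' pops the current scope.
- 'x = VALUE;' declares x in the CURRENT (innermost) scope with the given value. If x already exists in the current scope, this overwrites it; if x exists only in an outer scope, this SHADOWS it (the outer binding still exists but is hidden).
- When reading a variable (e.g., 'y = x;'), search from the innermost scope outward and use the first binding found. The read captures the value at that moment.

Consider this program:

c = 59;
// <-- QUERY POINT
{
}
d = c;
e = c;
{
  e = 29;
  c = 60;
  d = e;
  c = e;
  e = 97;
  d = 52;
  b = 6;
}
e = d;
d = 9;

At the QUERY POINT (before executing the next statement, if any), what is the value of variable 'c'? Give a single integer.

Step 1: declare c=59 at depth 0
Visible at query point: c=59

Answer: 59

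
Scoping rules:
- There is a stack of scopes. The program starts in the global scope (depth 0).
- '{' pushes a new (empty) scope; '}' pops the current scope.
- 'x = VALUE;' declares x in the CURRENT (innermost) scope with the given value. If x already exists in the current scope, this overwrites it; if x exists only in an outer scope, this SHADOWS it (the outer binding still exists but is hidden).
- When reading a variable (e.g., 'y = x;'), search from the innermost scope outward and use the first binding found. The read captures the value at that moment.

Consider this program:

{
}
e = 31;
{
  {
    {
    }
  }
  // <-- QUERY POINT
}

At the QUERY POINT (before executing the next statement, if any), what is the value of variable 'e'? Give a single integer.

Answer: 31

Derivation:
Step 1: enter scope (depth=1)
Step 2: exit scope (depth=0)
Step 3: declare e=31 at depth 0
Step 4: enter scope (depth=1)
Step 5: enter scope (depth=2)
Step 6: enter scope (depth=3)
Step 7: exit scope (depth=2)
Step 8: exit scope (depth=1)
Visible at query point: e=31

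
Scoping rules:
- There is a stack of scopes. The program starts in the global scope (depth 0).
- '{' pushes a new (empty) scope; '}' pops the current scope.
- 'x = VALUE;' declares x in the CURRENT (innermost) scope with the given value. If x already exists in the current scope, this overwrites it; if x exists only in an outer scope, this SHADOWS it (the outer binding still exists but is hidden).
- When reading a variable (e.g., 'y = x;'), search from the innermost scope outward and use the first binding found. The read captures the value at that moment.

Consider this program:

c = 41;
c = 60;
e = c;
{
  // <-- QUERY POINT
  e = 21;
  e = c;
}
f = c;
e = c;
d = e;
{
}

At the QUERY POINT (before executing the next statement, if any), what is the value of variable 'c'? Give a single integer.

Step 1: declare c=41 at depth 0
Step 2: declare c=60 at depth 0
Step 3: declare e=(read c)=60 at depth 0
Step 4: enter scope (depth=1)
Visible at query point: c=60 e=60

Answer: 60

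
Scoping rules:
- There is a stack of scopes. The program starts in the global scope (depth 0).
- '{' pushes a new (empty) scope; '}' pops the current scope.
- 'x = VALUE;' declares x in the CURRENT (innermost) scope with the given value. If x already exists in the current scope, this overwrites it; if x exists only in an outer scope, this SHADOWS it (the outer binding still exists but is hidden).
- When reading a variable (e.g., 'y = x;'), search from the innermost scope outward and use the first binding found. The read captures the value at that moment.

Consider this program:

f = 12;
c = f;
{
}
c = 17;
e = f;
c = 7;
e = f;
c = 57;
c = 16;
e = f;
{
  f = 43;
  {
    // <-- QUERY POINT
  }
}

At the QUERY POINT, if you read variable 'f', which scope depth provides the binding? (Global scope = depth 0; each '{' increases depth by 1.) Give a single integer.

Step 1: declare f=12 at depth 0
Step 2: declare c=(read f)=12 at depth 0
Step 3: enter scope (depth=1)
Step 4: exit scope (depth=0)
Step 5: declare c=17 at depth 0
Step 6: declare e=(read f)=12 at depth 0
Step 7: declare c=7 at depth 0
Step 8: declare e=(read f)=12 at depth 0
Step 9: declare c=57 at depth 0
Step 10: declare c=16 at depth 0
Step 11: declare e=(read f)=12 at depth 0
Step 12: enter scope (depth=1)
Step 13: declare f=43 at depth 1
Step 14: enter scope (depth=2)
Visible at query point: c=16 e=12 f=43

Answer: 1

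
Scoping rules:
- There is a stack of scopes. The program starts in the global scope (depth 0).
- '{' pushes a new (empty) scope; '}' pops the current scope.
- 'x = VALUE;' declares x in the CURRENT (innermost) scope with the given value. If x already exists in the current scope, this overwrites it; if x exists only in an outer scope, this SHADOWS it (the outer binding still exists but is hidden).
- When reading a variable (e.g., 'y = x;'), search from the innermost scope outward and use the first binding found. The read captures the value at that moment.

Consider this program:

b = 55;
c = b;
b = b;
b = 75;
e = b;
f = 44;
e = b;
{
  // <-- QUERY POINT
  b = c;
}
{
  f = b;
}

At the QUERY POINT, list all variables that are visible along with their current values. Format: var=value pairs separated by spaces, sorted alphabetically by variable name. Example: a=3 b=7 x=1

Answer: b=75 c=55 e=75 f=44

Derivation:
Step 1: declare b=55 at depth 0
Step 2: declare c=(read b)=55 at depth 0
Step 3: declare b=(read b)=55 at depth 0
Step 4: declare b=75 at depth 0
Step 5: declare e=(read b)=75 at depth 0
Step 6: declare f=44 at depth 0
Step 7: declare e=(read b)=75 at depth 0
Step 8: enter scope (depth=1)
Visible at query point: b=75 c=55 e=75 f=44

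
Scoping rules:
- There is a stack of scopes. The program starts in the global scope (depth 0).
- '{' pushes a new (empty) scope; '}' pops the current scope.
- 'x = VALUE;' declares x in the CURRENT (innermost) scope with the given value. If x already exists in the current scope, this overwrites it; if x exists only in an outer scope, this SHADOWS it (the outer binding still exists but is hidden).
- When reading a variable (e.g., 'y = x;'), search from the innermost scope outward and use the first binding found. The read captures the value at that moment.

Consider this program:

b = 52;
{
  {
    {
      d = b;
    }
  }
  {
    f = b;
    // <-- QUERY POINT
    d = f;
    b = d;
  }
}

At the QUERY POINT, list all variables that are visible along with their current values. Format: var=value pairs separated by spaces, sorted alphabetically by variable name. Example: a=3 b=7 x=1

Step 1: declare b=52 at depth 0
Step 2: enter scope (depth=1)
Step 3: enter scope (depth=2)
Step 4: enter scope (depth=3)
Step 5: declare d=(read b)=52 at depth 3
Step 6: exit scope (depth=2)
Step 7: exit scope (depth=1)
Step 8: enter scope (depth=2)
Step 9: declare f=(read b)=52 at depth 2
Visible at query point: b=52 f=52

Answer: b=52 f=52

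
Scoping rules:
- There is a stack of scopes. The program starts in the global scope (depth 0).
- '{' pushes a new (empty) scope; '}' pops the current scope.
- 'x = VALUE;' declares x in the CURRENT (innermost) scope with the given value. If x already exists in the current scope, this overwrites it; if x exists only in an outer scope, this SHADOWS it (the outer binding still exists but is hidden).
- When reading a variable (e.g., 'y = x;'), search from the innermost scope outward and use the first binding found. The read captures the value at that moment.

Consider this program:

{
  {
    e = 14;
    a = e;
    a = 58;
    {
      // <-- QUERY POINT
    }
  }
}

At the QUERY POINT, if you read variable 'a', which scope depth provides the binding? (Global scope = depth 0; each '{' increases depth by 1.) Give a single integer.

Step 1: enter scope (depth=1)
Step 2: enter scope (depth=2)
Step 3: declare e=14 at depth 2
Step 4: declare a=(read e)=14 at depth 2
Step 5: declare a=58 at depth 2
Step 6: enter scope (depth=3)
Visible at query point: a=58 e=14

Answer: 2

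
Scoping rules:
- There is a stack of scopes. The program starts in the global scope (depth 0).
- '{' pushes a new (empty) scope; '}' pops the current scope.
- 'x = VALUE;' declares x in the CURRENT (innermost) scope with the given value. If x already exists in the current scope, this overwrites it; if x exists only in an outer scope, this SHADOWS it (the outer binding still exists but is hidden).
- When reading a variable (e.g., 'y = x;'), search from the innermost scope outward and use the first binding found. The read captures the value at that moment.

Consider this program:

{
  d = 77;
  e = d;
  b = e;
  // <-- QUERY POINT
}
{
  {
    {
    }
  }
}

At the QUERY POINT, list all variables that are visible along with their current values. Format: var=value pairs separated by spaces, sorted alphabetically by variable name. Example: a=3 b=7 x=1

Answer: b=77 d=77 e=77

Derivation:
Step 1: enter scope (depth=1)
Step 2: declare d=77 at depth 1
Step 3: declare e=(read d)=77 at depth 1
Step 4: declare b=(read e)=77 at depth 1
Visible at query point: b=77 d=77 e=77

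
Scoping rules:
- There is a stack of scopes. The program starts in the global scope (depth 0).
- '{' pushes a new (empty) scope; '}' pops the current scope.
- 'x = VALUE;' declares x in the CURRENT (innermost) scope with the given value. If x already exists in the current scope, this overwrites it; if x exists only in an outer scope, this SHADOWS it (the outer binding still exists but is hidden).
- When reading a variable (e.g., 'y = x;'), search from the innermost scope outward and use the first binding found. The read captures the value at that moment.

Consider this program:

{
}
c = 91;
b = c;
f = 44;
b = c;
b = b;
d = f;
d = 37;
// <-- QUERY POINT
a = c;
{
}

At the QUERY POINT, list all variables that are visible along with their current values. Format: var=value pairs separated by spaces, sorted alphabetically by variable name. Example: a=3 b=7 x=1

Step 1: enter scope (depth=1)
Step 2: exit scope (depth=0)
Step 3: declare c=91 at depth 0
Step 4: declare b=(read c)=91 at depth 0
Step 5: declare f=44 at depth 0
Step 6: declare b=(read c)=91 at depth 0
Step 7: declare b=(read b)=91 at depth 0
Step 8: declare d=(read f)=44 at depth 0
Step 9: declare d=37 at depth 0
Visible at query point: b=91 c=91 d=37 f=44

Answer: b=91 c=91 d=37 f=44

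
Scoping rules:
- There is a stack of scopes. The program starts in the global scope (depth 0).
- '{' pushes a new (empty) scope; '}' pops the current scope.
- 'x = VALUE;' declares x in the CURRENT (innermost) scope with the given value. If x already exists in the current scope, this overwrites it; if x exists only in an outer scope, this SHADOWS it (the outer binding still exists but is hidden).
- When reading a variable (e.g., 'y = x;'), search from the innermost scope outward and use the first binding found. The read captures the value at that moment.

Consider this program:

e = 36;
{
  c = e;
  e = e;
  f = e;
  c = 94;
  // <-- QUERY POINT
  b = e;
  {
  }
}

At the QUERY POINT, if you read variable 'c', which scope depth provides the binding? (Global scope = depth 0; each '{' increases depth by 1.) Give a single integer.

Answer: 1

Derivation:
Step 1: declare e=36 at depth 0
Step 2: enter scope (depth=1)
Step 3: declare c=(read e)=36 at depth 1
Step 4: declare e=(read e)=36 at depth 1
Step 5: declare f=(read e)=36 at depth 1
Step 6: declare c=94 at depth 1
Visible at query point: c=94 e=36 f=36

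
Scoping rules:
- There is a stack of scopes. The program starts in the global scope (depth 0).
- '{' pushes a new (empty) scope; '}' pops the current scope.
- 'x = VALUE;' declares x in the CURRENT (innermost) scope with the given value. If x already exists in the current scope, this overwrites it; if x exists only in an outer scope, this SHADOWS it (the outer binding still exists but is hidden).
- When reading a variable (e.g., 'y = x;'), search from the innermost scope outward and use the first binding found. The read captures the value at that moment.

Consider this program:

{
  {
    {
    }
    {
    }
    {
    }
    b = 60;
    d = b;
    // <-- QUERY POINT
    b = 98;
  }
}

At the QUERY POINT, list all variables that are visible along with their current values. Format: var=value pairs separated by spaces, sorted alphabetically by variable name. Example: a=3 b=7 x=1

Answer: b=60 d=60

Derivation:
Step 1: enter scope (depth=1)
Step 2: enter scope (depth=2)
Step 3: enter scope (depth=3)
Step 4: exit scope (depth=2)
Step 5: enter scope (depth=3)
Step 6: exit scope (depth=2)
Step 7: enter scope (depth=3)
Step 8: exit scope (depth=2)
Step 9: declare b=60 at depth 2
Step 10: declare d=(read b)=60 at depth 2
Visible at query point: b=60 d=60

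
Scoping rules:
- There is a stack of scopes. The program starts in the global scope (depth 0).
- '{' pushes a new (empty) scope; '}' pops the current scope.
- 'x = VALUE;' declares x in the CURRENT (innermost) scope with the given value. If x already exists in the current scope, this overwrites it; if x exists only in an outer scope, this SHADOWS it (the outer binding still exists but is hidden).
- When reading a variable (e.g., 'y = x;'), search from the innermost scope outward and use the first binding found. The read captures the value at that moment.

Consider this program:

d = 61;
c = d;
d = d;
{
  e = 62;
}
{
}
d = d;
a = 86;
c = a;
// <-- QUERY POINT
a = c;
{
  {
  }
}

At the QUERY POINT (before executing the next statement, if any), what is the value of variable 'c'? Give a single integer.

Answer: 86

Derivation:
Step 1: declare d=61 at depth 0
Step 2: declare c=(read d)=61 at depth 0
Step 3: declare d=(read d)=61 at depth 0
Step 4: enter scope (depth=1)
Step 5: declare e=62 at depth 1
Step 6: exit scope (depth=0)
Step 7: enter scope (depth=1)
Step 8: exit scope (depth=0)
Step 9: declare d=(read d)=61 at depth 0
Step 10: declare a=86 at depth 0
Step 11: declare c=(read a)=86 at depth 0
Visible at query point: a=86 c=86 d=61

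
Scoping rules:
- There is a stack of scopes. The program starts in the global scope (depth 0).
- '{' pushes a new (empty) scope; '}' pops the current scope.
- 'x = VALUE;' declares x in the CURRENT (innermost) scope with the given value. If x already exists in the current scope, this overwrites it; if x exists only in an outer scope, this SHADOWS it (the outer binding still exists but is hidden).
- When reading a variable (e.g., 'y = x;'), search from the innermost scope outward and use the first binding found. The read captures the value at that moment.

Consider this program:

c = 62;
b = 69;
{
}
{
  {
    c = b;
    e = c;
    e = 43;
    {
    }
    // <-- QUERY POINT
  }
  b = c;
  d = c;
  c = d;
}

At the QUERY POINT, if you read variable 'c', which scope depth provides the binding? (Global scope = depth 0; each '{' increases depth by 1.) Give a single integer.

Answer: 2

Derivation:
Step 1: declare c=62 at depth 0
Step 2: declare b=69 at depth 0
Step 3: enter scope (depth=1)
Step 4: exit scope (depth=0)
Step 5: enter scope (depth=1)
Step 6: enter scope (depth=2)
Step 7: declare c=(read b)=69 at depth 2
Step 8: declare e=(read c)=69 at depth 2
Step 9: declare e=43 at depth 2
Step 10: enter scope (depth=3)
Step 11: exit scope (depth=2)
Visible at query point: b=69 c=69 e=43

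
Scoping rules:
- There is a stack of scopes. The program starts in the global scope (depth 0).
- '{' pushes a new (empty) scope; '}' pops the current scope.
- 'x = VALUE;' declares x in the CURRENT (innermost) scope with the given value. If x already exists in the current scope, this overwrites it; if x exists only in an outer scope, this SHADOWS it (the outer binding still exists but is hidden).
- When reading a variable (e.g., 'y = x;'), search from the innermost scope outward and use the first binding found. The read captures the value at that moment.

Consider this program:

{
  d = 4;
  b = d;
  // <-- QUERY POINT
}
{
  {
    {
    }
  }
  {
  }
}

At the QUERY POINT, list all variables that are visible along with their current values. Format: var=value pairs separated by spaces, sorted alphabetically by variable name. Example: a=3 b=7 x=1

Step 1: enter scope (depth=1)
Step 2: declare d=4 at depth 1
Step 3: declare b=(read d)=4 at depth 1
Visible at query point: b=4 d=4

Answer: b=4 d=4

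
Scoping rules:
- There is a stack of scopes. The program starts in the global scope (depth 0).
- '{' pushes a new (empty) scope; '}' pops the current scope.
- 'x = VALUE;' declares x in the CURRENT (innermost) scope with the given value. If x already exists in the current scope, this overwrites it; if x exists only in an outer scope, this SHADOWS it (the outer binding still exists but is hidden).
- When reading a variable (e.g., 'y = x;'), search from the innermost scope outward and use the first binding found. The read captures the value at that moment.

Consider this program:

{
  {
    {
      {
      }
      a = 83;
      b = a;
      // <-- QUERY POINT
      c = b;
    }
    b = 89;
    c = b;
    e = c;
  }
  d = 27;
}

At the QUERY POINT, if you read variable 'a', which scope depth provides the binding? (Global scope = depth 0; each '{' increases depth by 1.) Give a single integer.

Answer: 3

Derivation:
Step 1: enter scope (depth=1)
Step 2: enter scope (depth=2)
Step 3: enter scope (depth=3)
Step 4: enter scope (depth=4)
Step 5: exit scope (depth=3)
Step 6: declare a=83 at depth 3
Step 7: declare b=(read a)=83 at depth 3
Visible at query point: a=83 b=83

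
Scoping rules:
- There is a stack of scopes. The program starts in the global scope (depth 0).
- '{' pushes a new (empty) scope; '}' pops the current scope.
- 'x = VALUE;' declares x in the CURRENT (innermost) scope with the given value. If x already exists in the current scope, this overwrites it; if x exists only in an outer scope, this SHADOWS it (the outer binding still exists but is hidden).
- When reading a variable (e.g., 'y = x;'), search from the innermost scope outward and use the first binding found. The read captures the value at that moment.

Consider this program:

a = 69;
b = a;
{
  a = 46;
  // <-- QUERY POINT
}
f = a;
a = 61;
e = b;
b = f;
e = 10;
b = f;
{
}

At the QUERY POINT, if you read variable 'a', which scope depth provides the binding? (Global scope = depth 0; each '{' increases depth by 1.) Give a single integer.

Answer: 1

Derivation:
Step 1: declare a=69 at depth 0
Step 2: declare b=(read a)=69 at depth 0
Step 3: enter scope (depth=1)
Step 4: declare a=46 at depth 1
Visible at query point: a=46 b=69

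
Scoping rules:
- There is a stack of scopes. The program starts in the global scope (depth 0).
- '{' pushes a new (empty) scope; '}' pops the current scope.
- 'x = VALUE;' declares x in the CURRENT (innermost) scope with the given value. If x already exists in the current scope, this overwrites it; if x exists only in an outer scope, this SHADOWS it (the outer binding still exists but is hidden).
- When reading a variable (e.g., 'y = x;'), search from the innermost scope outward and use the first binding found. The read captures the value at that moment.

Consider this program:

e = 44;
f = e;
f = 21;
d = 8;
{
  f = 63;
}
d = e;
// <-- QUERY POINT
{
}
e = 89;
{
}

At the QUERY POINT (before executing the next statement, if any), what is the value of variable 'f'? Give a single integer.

Step 1: declare e=44 at depth 0
Step 2: declare f=(read e)=44 at depth 0
Step 3: declare f=21 at depth 0
Step 4: declare d=8 at depth 0
Step 5: enter scope (depth=1)
Step 6: declare f=63 at depth 1
Step 7: exit scope (depth=0)
Step 8: declare d=(read e)=44 at depth 0
Visible at query point: d=44 e=44 f=21

Answer: 21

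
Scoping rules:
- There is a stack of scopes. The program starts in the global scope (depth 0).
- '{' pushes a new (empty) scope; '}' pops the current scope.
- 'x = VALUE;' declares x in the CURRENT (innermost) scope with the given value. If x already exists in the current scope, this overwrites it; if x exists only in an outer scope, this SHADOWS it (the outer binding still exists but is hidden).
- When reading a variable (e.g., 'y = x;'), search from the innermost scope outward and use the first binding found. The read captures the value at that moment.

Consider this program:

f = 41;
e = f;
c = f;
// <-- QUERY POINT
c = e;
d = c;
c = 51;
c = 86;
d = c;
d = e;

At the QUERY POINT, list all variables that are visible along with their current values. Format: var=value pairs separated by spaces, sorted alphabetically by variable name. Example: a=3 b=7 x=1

Answer: c=41 e=41 f=41

Derivation:
Step 1: declare f=41 at depth 0
Step 2: declare e=(read f)=41 at depth 0
Step 3: declare c=(read f)=41 at depth 0
Visible at query point: c=41 e=41 f=41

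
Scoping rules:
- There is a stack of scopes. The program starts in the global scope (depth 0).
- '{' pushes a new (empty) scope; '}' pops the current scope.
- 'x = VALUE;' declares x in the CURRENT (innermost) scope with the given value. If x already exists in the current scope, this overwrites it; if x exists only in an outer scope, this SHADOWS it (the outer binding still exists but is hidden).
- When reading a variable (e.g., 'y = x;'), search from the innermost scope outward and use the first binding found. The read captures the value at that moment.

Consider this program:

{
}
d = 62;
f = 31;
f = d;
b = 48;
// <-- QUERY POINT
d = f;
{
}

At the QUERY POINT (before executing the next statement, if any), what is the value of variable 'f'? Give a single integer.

Answer: 62

Derivation:
Step 1: enter scope (depth=1)
Step 2: exit scope (depth=0)
Step 3: declare d=62 at depth 0
Step 4: declare f=31 at depth 0
Step 5: declare f=(read d)=62 at depth 0
Step 6: declare b=48 at depth 0
Visible at query point: b=48 d=62 f=62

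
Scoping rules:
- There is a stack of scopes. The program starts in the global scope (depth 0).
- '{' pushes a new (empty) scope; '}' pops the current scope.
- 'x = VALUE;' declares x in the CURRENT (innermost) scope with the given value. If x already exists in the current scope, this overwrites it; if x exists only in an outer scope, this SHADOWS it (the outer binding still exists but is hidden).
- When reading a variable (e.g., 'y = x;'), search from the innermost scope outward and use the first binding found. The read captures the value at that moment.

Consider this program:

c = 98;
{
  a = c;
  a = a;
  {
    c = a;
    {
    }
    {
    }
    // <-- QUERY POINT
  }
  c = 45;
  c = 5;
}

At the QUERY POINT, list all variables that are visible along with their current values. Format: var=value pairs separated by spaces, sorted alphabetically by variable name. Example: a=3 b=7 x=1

Step 1: declare c=98 at depth 0
Step 2: enter scope (depth=1)
Step 3: declare a=(read c)=98 at depth 1
Step 4: declare a=(read a)=98 at depth 1
Step 5: enter scope (depth=2)
Step 6: declare c=(read a)=98 at depth 2
Step 7: enter scope (depth=3)
Step 8: exit scope (depth=2)
Step 9: enter scope (depth=3)
Step 10: exit scope (depth=2)
Visible at query point: a=98 c=98

Answer: a=98 c=98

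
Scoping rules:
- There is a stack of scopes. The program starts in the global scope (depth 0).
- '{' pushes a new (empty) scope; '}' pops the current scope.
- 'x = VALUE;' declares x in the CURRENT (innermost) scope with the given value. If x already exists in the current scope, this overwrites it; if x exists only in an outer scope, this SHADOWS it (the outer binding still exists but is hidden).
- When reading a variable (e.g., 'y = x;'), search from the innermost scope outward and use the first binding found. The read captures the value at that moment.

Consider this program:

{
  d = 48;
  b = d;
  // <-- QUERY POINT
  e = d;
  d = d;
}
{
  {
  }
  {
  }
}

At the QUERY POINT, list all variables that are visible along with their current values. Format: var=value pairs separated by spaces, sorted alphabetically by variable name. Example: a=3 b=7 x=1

Step 1: enter scope (depth=1)
Step 2: declare d=48 at depth 1
Step 3: declare b=(read d)=48 at depth 1
Visible at query point: b=48 d=48

Answer: b=48 d=48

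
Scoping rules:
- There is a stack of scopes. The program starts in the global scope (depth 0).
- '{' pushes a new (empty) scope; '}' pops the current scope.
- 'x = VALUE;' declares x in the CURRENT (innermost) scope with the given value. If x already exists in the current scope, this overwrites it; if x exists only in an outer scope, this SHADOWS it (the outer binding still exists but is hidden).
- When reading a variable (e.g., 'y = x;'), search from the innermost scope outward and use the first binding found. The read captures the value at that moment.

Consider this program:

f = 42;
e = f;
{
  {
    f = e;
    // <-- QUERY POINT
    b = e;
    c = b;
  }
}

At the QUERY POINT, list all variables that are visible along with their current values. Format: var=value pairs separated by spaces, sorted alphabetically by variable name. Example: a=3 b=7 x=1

Step 1: declare f=42 at depth 0
Step 2: declare e=(read f)=42 at depth 0
Step 3: enter scope (depth=1)
Step 4: enter scope (depth=2)
Step 5: declare f=(read e)=42 at depth 2
Visible at query point: e=42 f=42

Answer: e=42 f=42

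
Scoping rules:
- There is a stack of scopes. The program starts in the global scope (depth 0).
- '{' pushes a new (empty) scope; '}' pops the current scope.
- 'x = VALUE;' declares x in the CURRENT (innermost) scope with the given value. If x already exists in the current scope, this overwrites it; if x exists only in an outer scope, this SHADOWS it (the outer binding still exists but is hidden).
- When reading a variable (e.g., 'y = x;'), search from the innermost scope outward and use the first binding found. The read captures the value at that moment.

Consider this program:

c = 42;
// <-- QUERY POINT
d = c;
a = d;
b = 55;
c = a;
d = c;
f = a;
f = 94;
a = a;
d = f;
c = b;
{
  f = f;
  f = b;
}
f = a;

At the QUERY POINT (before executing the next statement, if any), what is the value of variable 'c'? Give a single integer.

Step 1: declare c=42 at depth 0
Visible at query point: c=42

Answer: 42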